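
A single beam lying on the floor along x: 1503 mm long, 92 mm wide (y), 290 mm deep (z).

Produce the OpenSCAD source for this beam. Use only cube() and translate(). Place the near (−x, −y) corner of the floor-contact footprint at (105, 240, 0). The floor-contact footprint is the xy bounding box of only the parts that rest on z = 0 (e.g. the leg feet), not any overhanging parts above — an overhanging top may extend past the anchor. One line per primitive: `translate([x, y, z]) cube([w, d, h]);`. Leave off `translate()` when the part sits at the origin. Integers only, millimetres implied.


translate([105, 240, 0]) cube([1503, 92, 290]);


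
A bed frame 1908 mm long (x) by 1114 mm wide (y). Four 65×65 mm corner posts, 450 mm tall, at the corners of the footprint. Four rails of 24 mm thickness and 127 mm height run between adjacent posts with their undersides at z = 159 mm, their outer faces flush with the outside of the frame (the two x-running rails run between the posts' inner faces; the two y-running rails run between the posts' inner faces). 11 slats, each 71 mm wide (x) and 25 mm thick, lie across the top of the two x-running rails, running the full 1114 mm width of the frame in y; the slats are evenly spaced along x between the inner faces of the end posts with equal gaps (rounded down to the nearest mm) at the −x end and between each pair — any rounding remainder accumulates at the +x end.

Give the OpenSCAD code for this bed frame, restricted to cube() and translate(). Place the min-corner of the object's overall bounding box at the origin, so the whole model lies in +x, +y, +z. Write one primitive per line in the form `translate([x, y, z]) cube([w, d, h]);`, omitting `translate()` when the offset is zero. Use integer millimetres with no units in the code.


cube([65, 65, 450]);
translate([0, 1049, 0]) cube([65, 65, 450]);
translate([1843, 0, 0]) cube([65, 65, 450]);
translate([1843, 1049, 0]) cube([65, 65, 450]);
translate([65, 0, 159]) cube([1778, 24, 127]);
translate([65, 1090, 159]) cube([1778, 24, 127]);
translate([0, 65, 159]) cube([24, 984, 127]);
translate([1884, 65, 159]) cube([24, 984, 127]);
translate([148, 0, 286]) cube([71, 1114, 25]);
translate([302, 0, 286]) cube([71, 1114, 25]);
translate([456, 0, 286]) cube([71, 1114, 25]);
translate([610, 0, 286]) cube([71, 1114, 25]);
translate([764, 0, 286]) cube([71, 1114, 25]);
translate([918, 0, 286]) cube([71, 1114, 25]);
translate([1072, 0, 286]) cube([71, 1114, 25]);
translate([1226, 0, 286]) cube([71, 1114, 25]);
translate([1380, 0, 286]) cube([71, 1114, 25]);
translate([1534, 0, 286]) cube([71, 1114, 25]);
translate([1688, 0, 286]) cube([71, 1114, 25]);


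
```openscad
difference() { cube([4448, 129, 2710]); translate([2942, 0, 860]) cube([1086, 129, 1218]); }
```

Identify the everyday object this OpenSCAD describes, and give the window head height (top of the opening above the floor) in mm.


A wall with a window opening. The window head height is 2078 mm.

A wall with a rectangular opening subtracted — a window. Sill at z = 860, opening 1218 mm tall, so the head is at 860 + 1218 = 2078 mm.


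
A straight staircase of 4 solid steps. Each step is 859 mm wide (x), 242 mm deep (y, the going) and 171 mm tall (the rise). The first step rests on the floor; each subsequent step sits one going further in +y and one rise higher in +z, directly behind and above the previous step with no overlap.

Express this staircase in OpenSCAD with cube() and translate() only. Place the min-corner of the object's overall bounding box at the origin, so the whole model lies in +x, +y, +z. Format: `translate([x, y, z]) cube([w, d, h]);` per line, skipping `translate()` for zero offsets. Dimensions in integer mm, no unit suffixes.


cube([859, 242, 171]);
translate([0, 242, 171]) cube([859, 242, 171]);
translate([0, 484, 342]) cube([859, 242, 171]);
translate([0, 726, 513]) cube([859, 242, 171]);


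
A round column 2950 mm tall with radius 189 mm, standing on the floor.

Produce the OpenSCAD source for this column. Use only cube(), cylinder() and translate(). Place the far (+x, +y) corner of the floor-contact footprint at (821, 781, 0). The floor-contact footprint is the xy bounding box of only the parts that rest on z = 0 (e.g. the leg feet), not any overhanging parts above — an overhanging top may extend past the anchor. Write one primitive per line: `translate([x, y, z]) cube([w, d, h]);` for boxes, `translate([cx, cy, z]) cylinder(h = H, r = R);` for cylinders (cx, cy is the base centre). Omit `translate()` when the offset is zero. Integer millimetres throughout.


translate([632, 592, 0]) cylinder(h = 2950, r = 189);


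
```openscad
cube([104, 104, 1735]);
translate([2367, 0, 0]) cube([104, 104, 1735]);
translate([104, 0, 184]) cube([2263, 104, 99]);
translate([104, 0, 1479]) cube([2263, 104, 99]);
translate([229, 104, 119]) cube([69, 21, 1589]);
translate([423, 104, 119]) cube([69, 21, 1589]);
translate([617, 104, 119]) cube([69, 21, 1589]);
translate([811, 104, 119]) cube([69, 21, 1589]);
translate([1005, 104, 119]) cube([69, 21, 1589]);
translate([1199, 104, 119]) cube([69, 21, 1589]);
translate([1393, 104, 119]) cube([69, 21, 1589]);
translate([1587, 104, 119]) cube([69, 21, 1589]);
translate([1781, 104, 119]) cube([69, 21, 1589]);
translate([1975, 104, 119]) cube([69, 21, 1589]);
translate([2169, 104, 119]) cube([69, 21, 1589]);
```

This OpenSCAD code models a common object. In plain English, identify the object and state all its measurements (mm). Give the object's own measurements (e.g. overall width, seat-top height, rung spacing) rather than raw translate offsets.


A fence section. Two 104×104 mm posts, 1735 mm tall, stand on the floor with a clear span of 2263 mm between their inner faces. Two horizontal rails of 104×99 mm section span the gap between the posts with their undersides at z = 184 mm and z = 1479 mm, flush with the posts' −y face. 11 pickets, each 69 mm wide, 21 mm thick and 1589 mm tall, are fixed to the +y face of the rails with their bottoms at z = 119 mm, spaced across the span with a 125 mm gap after the −x post and between neighbouring pickets, with 129 mm left before the +x post.


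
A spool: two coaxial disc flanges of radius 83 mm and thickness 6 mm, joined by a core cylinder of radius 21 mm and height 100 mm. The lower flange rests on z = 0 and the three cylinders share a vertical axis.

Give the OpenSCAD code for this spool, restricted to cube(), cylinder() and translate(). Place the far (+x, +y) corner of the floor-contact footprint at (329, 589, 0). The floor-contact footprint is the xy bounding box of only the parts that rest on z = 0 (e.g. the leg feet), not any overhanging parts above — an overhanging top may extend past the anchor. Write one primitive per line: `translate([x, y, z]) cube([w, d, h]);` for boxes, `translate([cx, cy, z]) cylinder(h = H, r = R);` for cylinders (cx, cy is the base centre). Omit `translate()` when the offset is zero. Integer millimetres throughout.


translate([246, 506, 0]) cylinder(h = 6, r = 83);
translate([246, 506, 6]) cylinder(h = 100, r = 21);
translate([246, 506, 106]) cylinder(h = 6, r = 83);


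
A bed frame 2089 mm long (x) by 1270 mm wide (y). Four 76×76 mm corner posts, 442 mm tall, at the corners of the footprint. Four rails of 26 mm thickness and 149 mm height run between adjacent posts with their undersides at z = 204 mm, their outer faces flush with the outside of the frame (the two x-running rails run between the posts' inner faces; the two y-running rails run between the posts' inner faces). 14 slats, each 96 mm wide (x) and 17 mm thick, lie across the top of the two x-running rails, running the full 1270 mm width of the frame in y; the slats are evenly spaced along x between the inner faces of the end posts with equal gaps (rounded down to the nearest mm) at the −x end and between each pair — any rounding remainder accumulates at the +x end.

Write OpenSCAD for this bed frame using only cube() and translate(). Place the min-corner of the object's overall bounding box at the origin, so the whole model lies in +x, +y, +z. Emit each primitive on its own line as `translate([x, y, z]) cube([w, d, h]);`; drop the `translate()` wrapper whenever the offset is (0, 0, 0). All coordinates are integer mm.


cube([76, 76, 442]);
translate([0, 1194, 0]) cube([76, 76, 442]);
translate([2013, 0, 0]) cube([76, 76, 442]);
translate([2013, 1194, 0]) cube([76, 76, 442]);
translate([76, 0, 204]) cube([1937, 26, 149]);
translate([76, 1244, 204]) cube([1937, 26, 149]);
translate([0, 76, 204]) cube([26, 1118, 149]);
translate([2063, 76, 204]) cube([26, 1118, 149]);
translate([115, 0, 353]) cube([96, 1270, 17]);
translate([250, 0, 353]) cube([96, 1270, 17]);
translate([385, 0, 353]) cube([96, 1270, 17]);
translate([520, 0, 353]) cube([96, 1270, 17]);
translate([655, 0, 353]) cube([96, 1270, 17]);
translate([790, 0, 353]) cube([96, 1270, 17]);
translate([925, 0, 353]) cube([96, 1270, 17]);
translate([1060, 0, 353]) cube([96, 1270, 17]);
translate([1195, 0, 353]) cube([96, 1270, 17]);
translate([1330, 0, 353]) cube([96, 1270, 17]);
translate([1465, 0, 353]) cube([96, 1270, 17]);
translate([1600, 0, 353]) cube([96, 1270, 17]);
translate([1735, 0, 353]) cube([96, 1270, 17]);
translate([1870, 0, 353]) cube([96, 1270, 17]);


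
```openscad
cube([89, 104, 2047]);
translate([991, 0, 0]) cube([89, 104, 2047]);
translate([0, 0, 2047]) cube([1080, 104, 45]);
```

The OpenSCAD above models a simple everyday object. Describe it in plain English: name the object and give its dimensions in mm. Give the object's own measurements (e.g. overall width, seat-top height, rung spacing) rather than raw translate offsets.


A door frame. The clear opening is 902 mm wide and 2047 mm high. Two 89 mm wide jambs, 104 mm deep, stand either side of the opening from the floor to the top of the opening. A 45 mm thick head sits across the top of both jambs, spanning the full outside width of the frame.


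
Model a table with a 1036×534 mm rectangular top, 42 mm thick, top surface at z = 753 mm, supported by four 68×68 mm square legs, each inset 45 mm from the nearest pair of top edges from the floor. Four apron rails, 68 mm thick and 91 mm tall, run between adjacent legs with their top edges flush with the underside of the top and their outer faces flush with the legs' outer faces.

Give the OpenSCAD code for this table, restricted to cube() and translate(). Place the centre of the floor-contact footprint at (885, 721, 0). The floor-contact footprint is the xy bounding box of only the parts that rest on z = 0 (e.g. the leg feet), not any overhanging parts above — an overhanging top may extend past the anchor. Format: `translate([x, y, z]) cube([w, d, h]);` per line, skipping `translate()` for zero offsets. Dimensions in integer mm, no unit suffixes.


translate([367, 454, 711]) cube([1036, 534, 42]);
translate([412, 499, 0]) cube([68, 68, 711]);
translate([1290, 499, 0]) cube([68, 68, 711]);
translate([412, 875, 0]) cube([68, 68, 711]);
translate([1290, 875, 0]) cube([68, 68, 711]);
translate([480, 499, 620]) cube([810, 68, 91]);
translate([480, 875, 620]) cube([810, 68, 91]);
translate([412, 567, 620]) cube([68, 308, 91]);
translate([1290, 567, 620]) cube([68, 308, 91]);


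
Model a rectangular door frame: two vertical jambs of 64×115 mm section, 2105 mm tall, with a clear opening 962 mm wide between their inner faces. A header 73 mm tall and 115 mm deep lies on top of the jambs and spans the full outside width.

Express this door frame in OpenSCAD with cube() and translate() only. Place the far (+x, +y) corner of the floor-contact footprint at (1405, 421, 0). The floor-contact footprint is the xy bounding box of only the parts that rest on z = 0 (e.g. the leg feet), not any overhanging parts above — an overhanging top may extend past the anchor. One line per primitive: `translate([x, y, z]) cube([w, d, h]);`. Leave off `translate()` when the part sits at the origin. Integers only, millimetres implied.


translate([315, 306, 0]) cube([64, 115, 2105]);
translate([1341, 306, 0]) cube([64, 115, 2105]);
translate([315, 306, 2105]) cube([1090, 115, 73]);


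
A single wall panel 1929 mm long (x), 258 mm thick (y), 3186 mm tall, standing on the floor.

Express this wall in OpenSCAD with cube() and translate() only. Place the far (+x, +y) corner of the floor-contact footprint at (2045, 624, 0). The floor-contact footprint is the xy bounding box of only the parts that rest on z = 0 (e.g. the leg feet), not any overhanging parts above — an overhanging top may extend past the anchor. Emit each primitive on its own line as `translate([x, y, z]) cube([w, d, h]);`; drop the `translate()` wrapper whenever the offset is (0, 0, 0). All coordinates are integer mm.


translate([116, 366, 0]) cube([1929, 258, 3186]);


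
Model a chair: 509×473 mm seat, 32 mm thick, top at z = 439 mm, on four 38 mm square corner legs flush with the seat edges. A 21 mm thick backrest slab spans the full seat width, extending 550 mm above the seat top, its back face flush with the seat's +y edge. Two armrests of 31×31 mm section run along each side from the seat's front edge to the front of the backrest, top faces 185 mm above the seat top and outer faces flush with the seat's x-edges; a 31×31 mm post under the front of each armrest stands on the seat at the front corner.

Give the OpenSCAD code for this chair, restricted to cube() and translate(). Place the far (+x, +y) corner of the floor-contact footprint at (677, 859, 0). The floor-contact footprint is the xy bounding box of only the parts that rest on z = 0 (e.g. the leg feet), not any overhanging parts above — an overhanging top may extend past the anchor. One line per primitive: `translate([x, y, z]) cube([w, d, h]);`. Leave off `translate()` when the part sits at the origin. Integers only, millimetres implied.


translate([168, 386, 407]) cube([509, 473, 32]);
translate([168, 386, 0]) cube([38, 38, 407]);
translate([639, 386, 0]) cube([38, 38, 407]);
translate([168, 821, 0]) cube([38, 38, 407]);
translate([639, 821, 0]) cube([38, 38, 407]);
translate([168, 838, 439]) cube([509, 21, 550]);
translate([168, 386, 593]) cube([31, 452, 31]);
translate([646, 386, 593]) cube([31, 452, 31]);
translate([168, 386, 439]) cube([31, 31, 154]);
translate([646, 386, 439]) cube([31, 31, 154]);


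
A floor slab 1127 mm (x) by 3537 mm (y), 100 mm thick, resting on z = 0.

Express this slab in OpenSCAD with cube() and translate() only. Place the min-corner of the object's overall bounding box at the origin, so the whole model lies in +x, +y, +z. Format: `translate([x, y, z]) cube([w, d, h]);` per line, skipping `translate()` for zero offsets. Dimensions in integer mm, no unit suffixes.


cube([1127, 3537, 100]);


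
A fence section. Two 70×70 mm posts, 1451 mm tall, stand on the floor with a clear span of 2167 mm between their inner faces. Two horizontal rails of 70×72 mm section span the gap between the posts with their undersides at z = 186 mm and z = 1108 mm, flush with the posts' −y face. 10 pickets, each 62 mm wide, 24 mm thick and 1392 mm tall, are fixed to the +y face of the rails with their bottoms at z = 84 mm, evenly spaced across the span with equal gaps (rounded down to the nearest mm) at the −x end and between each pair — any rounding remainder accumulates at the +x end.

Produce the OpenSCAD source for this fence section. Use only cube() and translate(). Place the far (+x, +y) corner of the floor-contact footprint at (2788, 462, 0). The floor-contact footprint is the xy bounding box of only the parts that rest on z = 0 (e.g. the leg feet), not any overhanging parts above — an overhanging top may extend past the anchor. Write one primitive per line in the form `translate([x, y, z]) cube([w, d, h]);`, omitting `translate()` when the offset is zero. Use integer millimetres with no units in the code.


translate([481, 392, 0]) cube([70, 70, 1451]);
translate([2718, 392, 0]) cube([70, 70, 1451]);
translate([551, 392, 186]) cube([2167, 70, 72]);
translate([551, 392, 1108]) cube([2167, 70, 72]);
translate([691, 462, 84]) cube([62, 24, 1392]);
translate([893, 462, 84]) cube([62, 24, 1392]);
translate([1095, 462, 84]) cube([62, 24, 1392]);
translate([1297, 462, 84]) cube([62, 24, 1392]);
translate([1499, 462, 84]) cube([62, 24, 1392]);
translate([1701, 462, 84]) cube([62, 24, 1392]);
translate([1903, 462, 84]) cube([62, 24, 1392]);
translate([2105, 462, 84]) cube([62, 24, 1392]);
translate([2307, 462, 84]) cube([62, 24, 1392]);
translate([2509, 462, 84]) cube([62, 24, 1392]);


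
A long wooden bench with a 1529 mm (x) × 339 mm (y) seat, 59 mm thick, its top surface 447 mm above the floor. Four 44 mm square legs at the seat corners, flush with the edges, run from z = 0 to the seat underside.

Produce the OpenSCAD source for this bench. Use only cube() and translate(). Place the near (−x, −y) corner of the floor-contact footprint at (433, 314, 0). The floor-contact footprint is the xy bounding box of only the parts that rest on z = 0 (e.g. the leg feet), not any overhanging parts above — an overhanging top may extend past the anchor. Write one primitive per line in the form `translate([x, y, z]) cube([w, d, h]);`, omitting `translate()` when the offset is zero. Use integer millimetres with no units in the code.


// leg_h = 447 − 59 = 388
translate([433, 314, 388]) cube([1529, 339, 59]);
translate([433, 314, 0]) cube([44, 44, 388]);
translate([433, 609, 0]) cube([44, 44, 388]);
translate([1918, 314, 0]) cube([44, 44, 388]);
translate([1918, 609, 0]) cube([44, 44, 388]);


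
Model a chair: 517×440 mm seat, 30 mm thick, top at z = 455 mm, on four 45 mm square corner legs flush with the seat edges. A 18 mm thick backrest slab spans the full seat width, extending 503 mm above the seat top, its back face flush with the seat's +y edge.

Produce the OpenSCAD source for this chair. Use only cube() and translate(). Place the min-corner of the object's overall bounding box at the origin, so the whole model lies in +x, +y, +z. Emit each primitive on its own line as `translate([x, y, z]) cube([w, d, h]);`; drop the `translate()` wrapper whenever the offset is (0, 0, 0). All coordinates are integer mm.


translate([0, 0, 425]) cube([517, 440, 30]);
cube([45, 45, 425]);
translate([472, 0, 0]) cube([45, 45, 425]);
translate([0, 395, 0]) cube([45, 45, 425]);
translate([472, 395, 0]) cube([45, 45, 425]);
translate([0, 422, 455]) cube([517, 18, 503]);


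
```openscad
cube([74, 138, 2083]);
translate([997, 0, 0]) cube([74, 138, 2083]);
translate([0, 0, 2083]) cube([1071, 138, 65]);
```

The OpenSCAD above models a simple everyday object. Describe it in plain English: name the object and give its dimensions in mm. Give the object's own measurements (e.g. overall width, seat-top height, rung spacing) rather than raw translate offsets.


A door frame. The clear opening is 923 mm wide and 2083 mm high. Two 74 mm wide jambs, 138 mm deep, stand either side of the opening from the floor to the top of the opening. A 65 mm thick head sits across the top of both jambs, spanning the full outside width of the frame.


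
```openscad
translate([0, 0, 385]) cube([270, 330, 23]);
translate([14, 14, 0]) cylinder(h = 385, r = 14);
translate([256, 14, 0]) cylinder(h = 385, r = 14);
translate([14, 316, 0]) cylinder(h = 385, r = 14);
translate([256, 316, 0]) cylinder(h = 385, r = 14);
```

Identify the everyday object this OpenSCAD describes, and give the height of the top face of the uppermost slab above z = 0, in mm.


A stool. The seat height is 408 mm.

A 270×330×23 slab at z = 385 on four corner cylinders — a stool. The seat top is 385 + 23 = 408 mm.


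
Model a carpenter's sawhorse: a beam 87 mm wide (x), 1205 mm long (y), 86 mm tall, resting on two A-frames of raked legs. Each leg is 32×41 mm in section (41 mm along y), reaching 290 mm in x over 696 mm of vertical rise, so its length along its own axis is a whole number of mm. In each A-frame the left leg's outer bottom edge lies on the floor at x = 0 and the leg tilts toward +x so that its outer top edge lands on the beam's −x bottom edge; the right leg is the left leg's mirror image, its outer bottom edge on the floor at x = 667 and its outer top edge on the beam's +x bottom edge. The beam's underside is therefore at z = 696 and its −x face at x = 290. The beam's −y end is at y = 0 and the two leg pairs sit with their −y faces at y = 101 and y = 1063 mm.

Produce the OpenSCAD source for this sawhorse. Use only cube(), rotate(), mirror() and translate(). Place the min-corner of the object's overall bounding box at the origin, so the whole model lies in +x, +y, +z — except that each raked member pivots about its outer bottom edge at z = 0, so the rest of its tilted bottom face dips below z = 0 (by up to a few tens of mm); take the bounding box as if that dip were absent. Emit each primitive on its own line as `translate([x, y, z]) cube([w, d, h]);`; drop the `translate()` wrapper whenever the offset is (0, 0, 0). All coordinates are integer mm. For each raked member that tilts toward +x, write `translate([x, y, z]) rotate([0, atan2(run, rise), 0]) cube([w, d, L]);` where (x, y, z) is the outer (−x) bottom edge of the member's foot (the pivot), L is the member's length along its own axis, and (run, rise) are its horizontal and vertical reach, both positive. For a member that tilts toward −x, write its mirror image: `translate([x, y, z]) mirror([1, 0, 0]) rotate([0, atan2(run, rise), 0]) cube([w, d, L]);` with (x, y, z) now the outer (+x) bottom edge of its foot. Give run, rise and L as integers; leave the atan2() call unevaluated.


translate([290, 0, 696]) cube([87, 1205, 86]);
translate([0, 101, 0]) rotate([0, atan2(290, 696), 0]) cube([32, 41, 754]);
translate([667, 101, 0]) mirror([1, 0, 0]) rotate([0, atan2(290, 696), 0]) cube([32, 41, 754]);
translate([0, 1063, 0]) rotate([0, atan2(290, 696), 0]) cube([32, 41, 754]);
translate([667, 1063, 0]) mirror([1, 0, 0]) rotate([0, atan2(290, 696), 0]) cube([32, 41, 754]);


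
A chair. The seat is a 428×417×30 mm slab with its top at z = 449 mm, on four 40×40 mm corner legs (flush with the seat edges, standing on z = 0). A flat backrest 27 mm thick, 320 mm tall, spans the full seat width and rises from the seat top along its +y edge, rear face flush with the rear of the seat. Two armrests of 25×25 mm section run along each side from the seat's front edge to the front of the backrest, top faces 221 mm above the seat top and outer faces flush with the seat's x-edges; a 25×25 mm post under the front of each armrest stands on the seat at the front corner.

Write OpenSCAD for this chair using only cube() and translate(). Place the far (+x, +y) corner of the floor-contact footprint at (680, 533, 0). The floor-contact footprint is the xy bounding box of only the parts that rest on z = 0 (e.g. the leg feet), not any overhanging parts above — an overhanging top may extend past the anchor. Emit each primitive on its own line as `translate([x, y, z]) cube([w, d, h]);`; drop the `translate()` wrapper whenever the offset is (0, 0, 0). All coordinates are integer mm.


translate([252, 116, 419]) cube([428, 417, 30]);
translate([252, 116, 0]) cube([40, 40, 419]);
translate([640, 116, 0]) cube([40, 40, 419]);
translate([252, 493, 0]) cube([40, 40, 419]);
translate([640, 493, 0]) cube([40, 40, 419]);
translate([252, 506, 449]) cube([428, 27, 320]);
translate([252, 116, 645]) cube([25, 390, 25]);
translate([655, 116, 645]) cube([25, 390, 25]);
translate([252, 116, 449]) cube([25, 25, 196]);
translate([655, 116, 449]) cube([25, 25, 196]);


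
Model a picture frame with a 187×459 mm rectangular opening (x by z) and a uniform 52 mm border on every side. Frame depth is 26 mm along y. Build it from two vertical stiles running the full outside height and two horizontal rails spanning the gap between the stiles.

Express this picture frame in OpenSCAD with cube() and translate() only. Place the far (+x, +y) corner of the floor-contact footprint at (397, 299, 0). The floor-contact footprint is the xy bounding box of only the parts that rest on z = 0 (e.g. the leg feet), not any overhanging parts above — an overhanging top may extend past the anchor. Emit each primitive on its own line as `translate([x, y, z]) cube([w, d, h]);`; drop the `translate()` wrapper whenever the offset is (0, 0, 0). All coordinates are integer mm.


translate([106, 273, 0]) cube([52, 26, 563]);
translate([345, 273, 0]) cube([52, 26, 563]);
translate([158, 273, 0]) cube([187, 26, 52]);
translate([158, 273, 511]) cube([187, 26, 52]);


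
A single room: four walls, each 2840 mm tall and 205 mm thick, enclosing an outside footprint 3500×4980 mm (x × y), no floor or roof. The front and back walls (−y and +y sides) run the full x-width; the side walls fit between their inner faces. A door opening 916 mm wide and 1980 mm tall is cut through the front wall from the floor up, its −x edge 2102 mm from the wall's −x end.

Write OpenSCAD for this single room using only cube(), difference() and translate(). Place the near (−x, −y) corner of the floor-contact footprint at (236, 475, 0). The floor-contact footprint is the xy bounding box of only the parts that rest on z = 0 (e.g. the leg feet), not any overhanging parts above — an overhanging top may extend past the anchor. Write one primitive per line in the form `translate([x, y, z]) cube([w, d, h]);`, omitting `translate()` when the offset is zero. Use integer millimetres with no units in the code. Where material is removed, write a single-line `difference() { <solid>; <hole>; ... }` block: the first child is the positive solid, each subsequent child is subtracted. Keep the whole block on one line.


difference() { translate([236, 475, 0]) cube([3500, 205, 2840]); translate([2338, 475, 0]) cube([916, 205, 1980]); }
translate([236, 5250, 0]) cube([3500, 205, 2840]);
translate([236, 680, 0]) cube([205, 4570, 2840]);
translate([3531, 680, 0]) cube([205, 4570, 2840]);


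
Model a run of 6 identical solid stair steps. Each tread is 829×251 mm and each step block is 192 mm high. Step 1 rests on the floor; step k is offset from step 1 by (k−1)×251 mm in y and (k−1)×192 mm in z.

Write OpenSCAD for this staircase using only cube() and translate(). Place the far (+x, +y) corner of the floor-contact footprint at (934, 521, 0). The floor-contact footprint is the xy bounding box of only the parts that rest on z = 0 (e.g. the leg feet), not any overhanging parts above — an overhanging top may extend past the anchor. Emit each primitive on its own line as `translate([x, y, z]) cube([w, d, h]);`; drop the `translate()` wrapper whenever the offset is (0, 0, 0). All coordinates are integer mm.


translate([105, 270, 0]) cube([829, 251, 192]);
translate([105, 521, 192]) cube([829, 251, 192]);
translate([105, 772, 384]) cube([829, 251, 192]);
translate([105, 1023, 576]) cube([829, 251, 192]);
translate([105, 1274, 768]) cube([829, 251, 192]);
translate([105, 1525, 960]) cube([829, 251, 192]);


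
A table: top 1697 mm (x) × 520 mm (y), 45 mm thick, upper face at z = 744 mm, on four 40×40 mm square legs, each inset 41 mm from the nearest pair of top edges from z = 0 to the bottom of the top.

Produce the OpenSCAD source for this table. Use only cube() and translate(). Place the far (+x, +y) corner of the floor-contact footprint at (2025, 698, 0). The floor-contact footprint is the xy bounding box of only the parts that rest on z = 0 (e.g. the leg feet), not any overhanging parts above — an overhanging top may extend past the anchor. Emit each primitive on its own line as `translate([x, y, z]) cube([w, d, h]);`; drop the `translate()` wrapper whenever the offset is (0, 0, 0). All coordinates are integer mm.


translate([369, 219, 699]) cube([1697, 520, 45]);
translate([410, 260, 0]) cube([40, 40, 699]);
translate([1985, 260, 0]) cube([40, 40, 699]);
translate([410, 658, 0]) cube([40, 40, 699]);
translate([1985, 658, 0]) cube([40, 40, 699]);


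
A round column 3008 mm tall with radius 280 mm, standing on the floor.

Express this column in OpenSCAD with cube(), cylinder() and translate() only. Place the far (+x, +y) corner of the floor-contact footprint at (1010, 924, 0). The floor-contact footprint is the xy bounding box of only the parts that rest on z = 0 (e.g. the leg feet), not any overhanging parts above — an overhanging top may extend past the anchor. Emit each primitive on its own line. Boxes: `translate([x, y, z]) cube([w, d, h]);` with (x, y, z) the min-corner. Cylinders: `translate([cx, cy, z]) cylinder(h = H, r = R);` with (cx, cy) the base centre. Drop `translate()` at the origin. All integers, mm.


translate([730, 644, 0]) cylinder(h = 3008, r = 280);


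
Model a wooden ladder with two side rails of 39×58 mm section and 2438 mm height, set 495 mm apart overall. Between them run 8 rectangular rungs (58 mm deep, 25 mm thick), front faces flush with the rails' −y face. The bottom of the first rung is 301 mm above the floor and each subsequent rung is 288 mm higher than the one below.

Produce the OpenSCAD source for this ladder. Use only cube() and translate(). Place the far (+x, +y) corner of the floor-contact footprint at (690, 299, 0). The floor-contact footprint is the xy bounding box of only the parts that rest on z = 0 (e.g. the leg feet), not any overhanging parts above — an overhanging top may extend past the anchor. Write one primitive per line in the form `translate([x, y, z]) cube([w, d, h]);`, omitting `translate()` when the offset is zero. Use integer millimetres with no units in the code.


translate([195, 241, 0]) cube([39, 58, 2438]);
translate([651, 241, 0]) cube([39, 58, 2438]);
translate([234, 241, 301]) cube([417, 58, 25]);
translate([234, 241, 589]) cube([417, 58, 25]);
translate([234, 241, 877]) cube([417, 58, 25]);
translate([234, 241, 1165]) cube([417, 58, 25]);
translate([234, 241, 1453]) cube([417, 58, 25]);
translate([234, 241, 1741]) cube([417, 58, 25]);
translate([234, 241, 2029]) cube([417, 58, 25]);
translate([234, 241, 2317]) cube([417, 58, 25]);


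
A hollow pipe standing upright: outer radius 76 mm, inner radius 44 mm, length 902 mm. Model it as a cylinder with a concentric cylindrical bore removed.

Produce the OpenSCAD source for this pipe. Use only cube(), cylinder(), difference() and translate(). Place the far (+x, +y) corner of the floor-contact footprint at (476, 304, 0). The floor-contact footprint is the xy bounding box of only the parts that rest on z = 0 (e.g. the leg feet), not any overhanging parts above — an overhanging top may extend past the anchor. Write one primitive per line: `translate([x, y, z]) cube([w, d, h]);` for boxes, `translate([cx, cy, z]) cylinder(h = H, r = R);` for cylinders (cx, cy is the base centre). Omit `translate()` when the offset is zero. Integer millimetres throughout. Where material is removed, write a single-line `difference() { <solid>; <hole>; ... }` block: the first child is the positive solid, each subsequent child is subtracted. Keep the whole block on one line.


difference() { translate([400, 228, 0]) cylinder(h = 902, r = 76); translate([400, 228, 0]) cylinder(h = 902, r = 44); }


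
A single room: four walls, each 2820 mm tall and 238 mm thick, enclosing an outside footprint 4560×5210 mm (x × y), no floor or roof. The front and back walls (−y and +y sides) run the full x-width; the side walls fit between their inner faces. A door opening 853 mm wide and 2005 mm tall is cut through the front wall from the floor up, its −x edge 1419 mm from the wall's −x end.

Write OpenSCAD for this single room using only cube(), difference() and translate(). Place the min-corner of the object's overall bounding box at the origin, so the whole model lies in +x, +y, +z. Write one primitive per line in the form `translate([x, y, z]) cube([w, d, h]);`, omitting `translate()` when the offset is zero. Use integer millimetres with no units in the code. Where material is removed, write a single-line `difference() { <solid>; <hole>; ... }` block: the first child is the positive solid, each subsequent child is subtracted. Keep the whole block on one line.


difference() { cube([4560, 238, 2820]); translate([1419, 0, 0]) cube([853, 238, 2005]); }
translate([0, 4972, 0]) cube([4560, 238, 2820]);
translate([0, 238, 0]) cube([238, 4734, 2820]);
translate([4322, 238, 0]) cube([238, 4734, 2820]);


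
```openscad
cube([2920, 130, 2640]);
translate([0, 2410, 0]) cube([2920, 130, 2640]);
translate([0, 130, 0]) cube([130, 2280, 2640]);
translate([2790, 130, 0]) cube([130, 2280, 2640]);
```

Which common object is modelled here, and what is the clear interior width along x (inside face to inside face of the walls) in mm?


A house (or room) frame. The interior width is 2660 mm.

Four 2640 mm walls enclosing a rectangle with no floor or roof — a room or house frame. Outside width is 2920 mm and wall thickness is 130 mm, so the interior width is 2920 − 2 × 130 = 2660 mm.


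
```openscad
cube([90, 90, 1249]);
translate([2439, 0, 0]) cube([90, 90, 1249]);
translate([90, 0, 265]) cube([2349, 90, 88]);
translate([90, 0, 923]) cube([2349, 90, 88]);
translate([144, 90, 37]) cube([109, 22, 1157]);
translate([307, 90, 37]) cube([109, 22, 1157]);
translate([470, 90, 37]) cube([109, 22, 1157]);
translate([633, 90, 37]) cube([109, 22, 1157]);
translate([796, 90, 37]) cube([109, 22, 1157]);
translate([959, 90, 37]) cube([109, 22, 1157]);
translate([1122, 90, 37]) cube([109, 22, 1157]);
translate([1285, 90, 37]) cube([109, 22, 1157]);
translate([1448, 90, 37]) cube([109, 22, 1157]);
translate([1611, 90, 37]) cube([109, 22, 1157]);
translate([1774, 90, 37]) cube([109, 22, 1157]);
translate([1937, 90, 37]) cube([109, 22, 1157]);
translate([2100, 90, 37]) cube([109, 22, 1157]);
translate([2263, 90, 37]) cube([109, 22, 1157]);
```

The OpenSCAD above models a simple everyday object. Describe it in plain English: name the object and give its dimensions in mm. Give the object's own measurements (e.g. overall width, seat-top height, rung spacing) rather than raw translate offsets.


A fence section. Two 90×90 mm posts, 1249 mm tall, stand on the floor with a clear span of 2349 mm between their inner faces. Two horizontal rails of 90×88 mm section span the gap between the posts with their undersides at z = 265 mm and z = 923 mm, flush with the posts' −y face. 14 pickets, each 109 mm wide, 22 mm thick and 1157 mm tall, are fixed to the +y face of the rails with their bottoms at z = 37 mm, spaced across the span with a 54 mm gap after the −x post and between neighbouring pickets, with 67 mm left before the +x post.


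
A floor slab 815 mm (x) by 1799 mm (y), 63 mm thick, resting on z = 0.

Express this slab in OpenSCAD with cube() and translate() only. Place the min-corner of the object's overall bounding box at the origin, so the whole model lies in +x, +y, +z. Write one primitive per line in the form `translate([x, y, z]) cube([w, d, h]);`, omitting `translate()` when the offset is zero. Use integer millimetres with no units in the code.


cube([815, 1799, 63]);


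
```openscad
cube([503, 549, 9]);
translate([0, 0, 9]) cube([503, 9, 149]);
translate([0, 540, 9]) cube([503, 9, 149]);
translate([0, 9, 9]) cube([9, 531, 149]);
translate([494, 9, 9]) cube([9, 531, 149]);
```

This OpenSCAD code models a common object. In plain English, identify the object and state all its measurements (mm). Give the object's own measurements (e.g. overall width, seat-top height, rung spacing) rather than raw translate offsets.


An open-topped rectangular box: outside dimensions 503×549×158 mm, with a uniform wall and base thickness of 9 mm. The base is a full 503×549 slab on the floor; four walls sit on top of the base. The front and back walls (the −y and +y sides) span the full width; the two side walls fit between them.


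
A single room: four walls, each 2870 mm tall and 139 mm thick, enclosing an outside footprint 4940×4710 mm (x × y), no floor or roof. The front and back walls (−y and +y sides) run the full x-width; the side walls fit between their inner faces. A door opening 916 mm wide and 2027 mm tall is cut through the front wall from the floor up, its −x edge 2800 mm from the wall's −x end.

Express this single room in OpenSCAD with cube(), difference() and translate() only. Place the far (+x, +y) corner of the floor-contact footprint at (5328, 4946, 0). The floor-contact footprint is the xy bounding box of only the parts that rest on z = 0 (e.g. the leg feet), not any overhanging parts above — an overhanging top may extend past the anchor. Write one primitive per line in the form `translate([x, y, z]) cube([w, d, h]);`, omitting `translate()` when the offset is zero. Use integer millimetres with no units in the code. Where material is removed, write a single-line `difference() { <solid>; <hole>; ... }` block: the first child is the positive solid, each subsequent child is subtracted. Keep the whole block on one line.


difference() { translate([388, 236, 0]) cube([4940, 139, 2870]); translate([3188, 236, 0]) cube([916, 139, 2027]); }
translate([388, 4807, 0]) cube([4940, 139, 2870]);
translate([388, 375, 0]) cube([139, 4432, 2870]);
translate([5189, 375, 0]) cube([139, 4432, 2870]);


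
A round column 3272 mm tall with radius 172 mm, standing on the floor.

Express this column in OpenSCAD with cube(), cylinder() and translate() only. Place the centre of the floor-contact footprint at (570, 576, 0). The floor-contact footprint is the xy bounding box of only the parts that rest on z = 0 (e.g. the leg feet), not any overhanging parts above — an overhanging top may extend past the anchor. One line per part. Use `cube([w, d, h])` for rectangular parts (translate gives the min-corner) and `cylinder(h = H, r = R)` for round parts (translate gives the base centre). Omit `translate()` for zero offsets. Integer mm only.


translate([570, 576, 0]) cylinder(h = 3272, r = 172);


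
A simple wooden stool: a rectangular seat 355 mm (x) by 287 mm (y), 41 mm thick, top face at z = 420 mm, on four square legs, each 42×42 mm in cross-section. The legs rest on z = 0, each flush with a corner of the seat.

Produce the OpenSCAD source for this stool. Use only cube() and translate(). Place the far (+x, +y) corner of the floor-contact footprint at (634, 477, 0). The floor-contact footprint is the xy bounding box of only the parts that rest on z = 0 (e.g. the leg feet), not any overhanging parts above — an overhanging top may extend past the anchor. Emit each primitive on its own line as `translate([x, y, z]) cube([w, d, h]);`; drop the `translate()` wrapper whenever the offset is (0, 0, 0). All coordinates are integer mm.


// leg_h = 420 - 41 = 379
translate([279, 190, 379]) cube([355, 287, 41]);
translate([279, 190, 0]) cube([42, 42, 379]);
translate([592, 190, 0]) cube([42, 42, 379]);
translate([279, 435, 0]) cube([42, 42, 379]);
translate([592, 435, 0]) cube([42, 42, 379]);


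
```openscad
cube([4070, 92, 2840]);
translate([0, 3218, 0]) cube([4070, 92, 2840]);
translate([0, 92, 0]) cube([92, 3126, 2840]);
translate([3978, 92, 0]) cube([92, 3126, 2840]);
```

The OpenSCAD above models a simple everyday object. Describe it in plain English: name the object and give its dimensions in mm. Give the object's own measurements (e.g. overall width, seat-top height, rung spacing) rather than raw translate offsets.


The wall frame of a small rectangular building: four walls, each 2840 mm tall and 92 mm thick, enclosing a footprint 4070 mm (x) by 3310 mm (y) outside-to-outside, with no floor or roof. The front and back walls (the −y and +y sides) span the full width; the two side walls fit between them.


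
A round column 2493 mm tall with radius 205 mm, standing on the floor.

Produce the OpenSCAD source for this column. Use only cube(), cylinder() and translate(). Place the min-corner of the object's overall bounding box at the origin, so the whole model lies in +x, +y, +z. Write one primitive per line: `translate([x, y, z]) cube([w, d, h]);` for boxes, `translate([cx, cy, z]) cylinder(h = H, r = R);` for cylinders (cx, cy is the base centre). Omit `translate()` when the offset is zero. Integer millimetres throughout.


translate([205, 205, 0]) cylinder(h = 2493, r = 205);
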